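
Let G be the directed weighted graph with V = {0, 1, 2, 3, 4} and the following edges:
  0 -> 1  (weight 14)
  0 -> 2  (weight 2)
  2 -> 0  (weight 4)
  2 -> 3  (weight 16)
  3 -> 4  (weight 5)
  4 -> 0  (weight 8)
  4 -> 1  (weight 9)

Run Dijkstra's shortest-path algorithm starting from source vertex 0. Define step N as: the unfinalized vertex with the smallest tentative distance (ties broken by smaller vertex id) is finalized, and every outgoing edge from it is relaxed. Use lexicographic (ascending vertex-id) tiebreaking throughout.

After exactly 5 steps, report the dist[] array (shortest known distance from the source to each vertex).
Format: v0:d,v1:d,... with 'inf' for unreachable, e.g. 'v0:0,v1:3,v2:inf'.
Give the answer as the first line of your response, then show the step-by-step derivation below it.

v0:0,v1:14,v2:2,v3:18,v4:23

step 1: dist = v0:0,v1:14,v2:2,v3:inf,v4:inf
step 2: dist = v0:0,v1:14,v2:2,v3:18,v4:inf
step 3: dist = v0:0,v1:14,v2:2,v3:18,v4:inf
step 4: dist = v0:0,v1:14,v2:2,v3:18,v4:23
step 5: dist = v0:0,v1:14,v2:2,v3:18,v4:23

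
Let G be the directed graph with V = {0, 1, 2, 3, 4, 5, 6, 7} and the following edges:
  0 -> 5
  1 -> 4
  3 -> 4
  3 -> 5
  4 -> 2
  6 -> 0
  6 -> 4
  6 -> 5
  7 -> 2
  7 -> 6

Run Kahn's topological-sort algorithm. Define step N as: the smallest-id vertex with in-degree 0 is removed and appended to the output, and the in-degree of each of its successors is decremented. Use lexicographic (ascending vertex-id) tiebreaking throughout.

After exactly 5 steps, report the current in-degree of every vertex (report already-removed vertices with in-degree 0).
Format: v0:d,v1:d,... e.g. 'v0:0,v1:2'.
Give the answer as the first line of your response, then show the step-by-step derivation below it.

v0:0,v1:0,v2:1,v3:0,v4:0,v5:0,v6:0,v7:0

step 1: output 1; order=[1]; indeg=(1,0,2,0,2,3,1,0)
step 2: output 3; order=[1,3]; indeg=(1,0,2,0,1,2,1,0)
step 3: output 7; order=[1,3,7]; indeg=(1,0,1,0,1,2,0,0)
step 4: output 6; order=[1,3,7,6]; indeg=(0,0,1,0,0,1,0,0)
step 5: output 0; order=[1,3,7,6,0]; indeg=(0,0,1,0,0,0,0,0)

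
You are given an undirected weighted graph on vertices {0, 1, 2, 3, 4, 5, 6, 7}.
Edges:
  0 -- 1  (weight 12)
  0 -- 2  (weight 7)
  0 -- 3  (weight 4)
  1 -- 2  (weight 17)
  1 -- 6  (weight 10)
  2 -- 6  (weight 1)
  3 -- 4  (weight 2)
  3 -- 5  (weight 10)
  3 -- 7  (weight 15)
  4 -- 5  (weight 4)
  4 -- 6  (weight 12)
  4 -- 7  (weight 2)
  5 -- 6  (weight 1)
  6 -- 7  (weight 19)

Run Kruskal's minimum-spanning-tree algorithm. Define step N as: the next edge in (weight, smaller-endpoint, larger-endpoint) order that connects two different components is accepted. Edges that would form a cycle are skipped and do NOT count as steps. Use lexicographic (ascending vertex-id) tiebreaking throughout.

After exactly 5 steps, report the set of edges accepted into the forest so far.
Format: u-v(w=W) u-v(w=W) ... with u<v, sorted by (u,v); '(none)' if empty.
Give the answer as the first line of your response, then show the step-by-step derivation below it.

0-3(w=4) 2-6(w=1) 3-4(w=2) 4-7(w=2) 5-6(w=1)

step 1: add edge 2-6 (w=1); MST = {2-6(w=1)}
step 2: add edge 5-6 (w=1); MST = {2-6(w=1) 5-6(w=1)}
step 3: add edge 3-4 (w=2); MST = {2-6(w=1) 3-4(w=2) 5-6(w=1)}
step 4: add edge 4-7 (w=2); MST = {2-6(w=1) 3-4(w=2) 4-7(w=2) 5-6(w=1)}
step 5: add edge 0-3 (w=4); MST = {0-3(w=4) 2-6(w=1) 3-4(w=2) 4-7(w=2) 5-6(w=1)}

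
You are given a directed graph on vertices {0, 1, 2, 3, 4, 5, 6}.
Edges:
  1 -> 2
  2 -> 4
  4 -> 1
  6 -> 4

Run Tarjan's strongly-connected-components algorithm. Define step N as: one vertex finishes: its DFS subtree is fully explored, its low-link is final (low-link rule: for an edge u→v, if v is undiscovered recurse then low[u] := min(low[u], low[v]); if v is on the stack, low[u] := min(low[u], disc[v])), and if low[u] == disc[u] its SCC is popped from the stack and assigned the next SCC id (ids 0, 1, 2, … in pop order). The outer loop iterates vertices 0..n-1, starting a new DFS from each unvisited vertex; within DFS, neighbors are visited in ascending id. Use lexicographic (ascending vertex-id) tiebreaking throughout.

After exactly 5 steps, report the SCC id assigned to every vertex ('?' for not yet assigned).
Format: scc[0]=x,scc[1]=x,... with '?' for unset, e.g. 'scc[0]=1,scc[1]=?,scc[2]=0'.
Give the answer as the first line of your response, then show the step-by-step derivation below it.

scc[0]=0,scc[1]=1,scc[2]=1,scc[3]=2,scc[4]=1,scc[5]=?,scc[6]=?

step 1: low=(low[0]=0,low[1]=?,low[2]=?,low[3]=?,low[4]=?,low[5]=?,low[6]=?); scc=(scc[0]=0,scc[1]=?,scc[2]=?,scc[3]=?,scc[4]=?,scc[5]=?,scc[6]=?)
step 2: low=(low[0]=0,low[1]=1,low[2]=2,low[3]=?,low[4]=1,low[5]=?,low[6]=?); scc=(scc[0]=0,scc[1]=?,scc[2]=?,scc[3]=?,scc[4]=?,scc[5]=?,scc[6]=?)
step 3: low=(low[0]=0,low[1]=1,low[2]=1,low[3]=?,low[4]=1,low[5]=?,low[6]=?); scc=(scc[0]=0,scc[1]=?,scc[2]=?,scc[3]=?,scc[4]=?,scc[5]=?,scc[6]=?)
step 4: low=(low[0]=0,low[1]=1,low[2]=1,low[3]=?,low[4]=1,low[5]=?,low[6]=?); scc=(scc[0]=0,scc[1]=1,scc[2]=1,scc[3]=?,scc[4]=1,scc[5]=?,scc[6]=?)
step 5: low=(low[0]=0,low[1]=1,low[2]=1,low[3]=4,low[4]=1,low[5]=?,low[6]=?); scc=(scc[0]=0,scc[1]=1,scc[2]=1,scc[3]=2,scc[4]=1,scc[5]=?,scc[6]=?)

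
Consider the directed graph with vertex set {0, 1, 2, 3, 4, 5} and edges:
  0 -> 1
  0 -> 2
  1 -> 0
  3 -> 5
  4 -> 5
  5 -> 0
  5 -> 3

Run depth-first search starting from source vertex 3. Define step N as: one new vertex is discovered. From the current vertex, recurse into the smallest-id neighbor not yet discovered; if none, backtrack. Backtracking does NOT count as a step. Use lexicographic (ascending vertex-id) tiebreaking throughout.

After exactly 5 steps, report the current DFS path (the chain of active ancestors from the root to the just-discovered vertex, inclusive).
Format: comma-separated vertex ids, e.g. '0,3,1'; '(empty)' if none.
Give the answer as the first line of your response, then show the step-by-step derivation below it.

3,5,0,2

step 1: discover 3; path=3; order=3
step 2: discover 5; path=3>5; order=3,5
step 3: discover 0; path=3>5>0; order=3,5,0
step 4: discover 1; path=3>5>0>1; order=3,5,0,1
step 5: discover 2; path=3>5>0>2; order=3,5,0,1,2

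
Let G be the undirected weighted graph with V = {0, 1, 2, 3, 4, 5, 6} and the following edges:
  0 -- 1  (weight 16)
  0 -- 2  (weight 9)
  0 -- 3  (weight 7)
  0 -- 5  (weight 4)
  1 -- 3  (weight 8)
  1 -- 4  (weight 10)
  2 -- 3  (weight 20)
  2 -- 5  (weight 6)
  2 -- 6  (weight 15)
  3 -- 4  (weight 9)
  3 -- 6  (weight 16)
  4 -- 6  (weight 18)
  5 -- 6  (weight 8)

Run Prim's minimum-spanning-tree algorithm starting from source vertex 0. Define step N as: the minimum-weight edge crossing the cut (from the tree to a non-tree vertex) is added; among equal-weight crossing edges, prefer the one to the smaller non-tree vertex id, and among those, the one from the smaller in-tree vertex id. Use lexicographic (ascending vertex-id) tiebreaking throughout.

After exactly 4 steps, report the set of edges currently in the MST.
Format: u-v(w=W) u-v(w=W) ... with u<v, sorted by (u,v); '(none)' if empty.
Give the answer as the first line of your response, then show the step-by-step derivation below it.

0-3(w=7) 0-5(w=4) 1-3(w=8) 2-5(w=6)

step 1: add edge 0-5 (w=4); MST = {0-5(w=4)}
step 2: add edge 2-5 (w=6); MST = {0-5(w=4) 2-5(w=6)}
step 3: add edge 0-3 (w=7); MST = {0-3(w=7) 0-5(w=4) 2-5(w=6)}
step 4: add edge 1-3 (w=8); MST = {0-3(w=7) 0-5(w=4) 1-3(w=8) 2-5(w=6)}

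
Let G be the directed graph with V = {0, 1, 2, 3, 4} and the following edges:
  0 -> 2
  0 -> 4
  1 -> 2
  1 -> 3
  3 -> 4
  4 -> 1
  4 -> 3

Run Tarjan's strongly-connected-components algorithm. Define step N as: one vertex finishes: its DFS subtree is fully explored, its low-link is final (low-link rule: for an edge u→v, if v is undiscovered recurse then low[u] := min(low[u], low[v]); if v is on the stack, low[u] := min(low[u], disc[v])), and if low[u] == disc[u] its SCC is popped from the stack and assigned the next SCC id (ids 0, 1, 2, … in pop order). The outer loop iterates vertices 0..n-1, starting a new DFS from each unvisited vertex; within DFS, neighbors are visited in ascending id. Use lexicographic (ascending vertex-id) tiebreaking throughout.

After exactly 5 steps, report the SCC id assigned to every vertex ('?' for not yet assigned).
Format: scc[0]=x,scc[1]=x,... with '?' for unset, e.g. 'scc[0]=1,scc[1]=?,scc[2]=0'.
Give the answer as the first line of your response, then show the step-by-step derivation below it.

scc[0]=2,scc[1]=1,scc[2]=0,scc[3]=1,scc[4]=1

step 1: low=(low[0]=0,low[1]=?,low[2]=1,low[3]=?,low[4]=?); scc=(scc[0]=?,scc[1]=?,scc[2]=0,scc[3]=?,scc[4]=?)
step 2: low=(low[0]=0,low[1]=3,low[2]=1,low[3]=2,low[4]=2); scc=(scc[0]=?,scc[1]=?,scc[2]=0,scc[3]=?,scc[4]=?)
step 3: low=(low[0]=0,low[1]=2,low[2]=1,low[3]=2,low[4]=2); scc=(scc[0]=?,scc[1]=?,scc[2]=0,scc[3]=?,scc[4]=?)
step 4: low=(low[0]=0,low[1]=2,low[2]=1,low[3]=2,low[4]=2); scc=(scc[0]=?,scc[1]=1,scc[2]=0,scc[3]=1,scc[4]=1)
step 5: low=(low[0]=0,low[1]=2,low[2]=1,low[3]=2,low[4]=2); scc=(scc[0]=2,scc[1]=1,scc[2]=0,scc[3]=1,scc[4]=1)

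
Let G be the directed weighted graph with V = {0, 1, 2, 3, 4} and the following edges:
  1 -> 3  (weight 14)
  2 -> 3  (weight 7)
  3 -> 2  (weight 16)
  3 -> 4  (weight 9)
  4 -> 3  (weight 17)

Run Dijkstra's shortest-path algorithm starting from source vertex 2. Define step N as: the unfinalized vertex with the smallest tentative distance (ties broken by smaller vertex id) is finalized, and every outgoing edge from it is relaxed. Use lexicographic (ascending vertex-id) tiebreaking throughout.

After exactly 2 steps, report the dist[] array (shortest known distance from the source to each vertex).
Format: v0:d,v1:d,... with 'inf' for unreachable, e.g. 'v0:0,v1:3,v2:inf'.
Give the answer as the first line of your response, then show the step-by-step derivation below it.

v0:inf,v1:inf,v2:0,v3:7,v4:16

step 1: dist = v0:inf,v1:inf,v2:0,v3:7,v4:inf
step 2: dist = v0:inf,v1:inf,v2:0,v3:7,v4:16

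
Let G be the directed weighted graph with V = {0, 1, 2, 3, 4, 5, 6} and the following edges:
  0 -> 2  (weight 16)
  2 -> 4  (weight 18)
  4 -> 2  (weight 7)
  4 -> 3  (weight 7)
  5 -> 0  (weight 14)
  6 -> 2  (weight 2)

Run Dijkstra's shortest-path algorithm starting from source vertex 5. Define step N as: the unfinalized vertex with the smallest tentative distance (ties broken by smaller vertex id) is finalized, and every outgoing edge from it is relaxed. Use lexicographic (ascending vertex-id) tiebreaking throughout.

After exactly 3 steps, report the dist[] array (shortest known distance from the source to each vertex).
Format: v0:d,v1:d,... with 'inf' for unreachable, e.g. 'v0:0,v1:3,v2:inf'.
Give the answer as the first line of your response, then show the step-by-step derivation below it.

v0:14,v1:inf,v2:30,v3:inf,v4:48,v5:0,v6:inf

step 1: dist = v0:14,v1:inf,v2:inf,v3:inf,v4:inf,v5:0,v6:inf
step 2: dist = v0:14,v1:inf,v2:30,v3:inf,v4:inf,v5:0,v6:inf
step 3: dist = v0:14,v1:inf,v2:30,v3:inf,v4:48,v5:0,v6:inf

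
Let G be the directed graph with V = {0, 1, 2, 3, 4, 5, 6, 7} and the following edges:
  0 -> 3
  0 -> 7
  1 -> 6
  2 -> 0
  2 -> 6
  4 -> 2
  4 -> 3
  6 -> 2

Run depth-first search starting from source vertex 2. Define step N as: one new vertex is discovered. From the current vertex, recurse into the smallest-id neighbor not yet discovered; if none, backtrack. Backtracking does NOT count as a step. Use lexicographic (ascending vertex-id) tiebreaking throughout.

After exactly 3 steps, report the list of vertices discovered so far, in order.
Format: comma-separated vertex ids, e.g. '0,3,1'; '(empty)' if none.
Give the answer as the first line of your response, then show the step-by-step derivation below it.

2,0,3

step 1: discover 2; path=2; order=2
step 2: discover 0; path=2>0; order=2,0
step 3: discover 3; path=2>0>3; order=2,0,3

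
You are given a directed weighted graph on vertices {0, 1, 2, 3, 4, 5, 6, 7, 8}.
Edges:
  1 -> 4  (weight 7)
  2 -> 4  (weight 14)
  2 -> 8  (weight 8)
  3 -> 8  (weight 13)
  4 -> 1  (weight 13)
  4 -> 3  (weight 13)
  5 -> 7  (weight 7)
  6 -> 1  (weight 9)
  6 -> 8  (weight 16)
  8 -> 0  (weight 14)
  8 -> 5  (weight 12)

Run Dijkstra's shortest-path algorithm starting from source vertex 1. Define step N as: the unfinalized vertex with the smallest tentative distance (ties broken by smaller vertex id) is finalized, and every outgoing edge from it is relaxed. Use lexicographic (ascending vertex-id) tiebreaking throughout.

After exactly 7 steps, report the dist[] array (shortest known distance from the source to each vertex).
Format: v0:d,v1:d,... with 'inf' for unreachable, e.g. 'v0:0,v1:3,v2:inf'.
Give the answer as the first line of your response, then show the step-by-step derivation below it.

v0:47,v1:0,v2:inf,v3:20,v4:7,v5:45,v6:inf,v7:52,v8:33

step 1: dist = v0:inf,v1:0,v2:inf,v3:inf,v4:7,v5:inf,v6:inf,v7:inf,v8:inf
step 2: dist = v0:inf,v1:0,v2:inf,v3:20,v4:7,v5:inf,v6:inf,v7:inf,v8:inf
step 3: dist = v0:inf,v1:0,v2:inf,v3:20,v4:7,v5:inf,v6:inf,v7:inf,v8:33
step 4: dist = v0:47,v1:0,v2:inf,v3:20,v4:7,v5:45,v6:inf,v7:inf,v8:33
step 5: dist = v0:47,v1:0,v2:inf,v3:20,v4:7,v5:45,v6:inf,v7:52,v8:33
step 6: dist = v0:47,v1:0,v2:inf,v3:20,v4:7,v5:45,v6:inf,v7:52,v8:33
step 7: dist = v0:47,v1:0,v2:inf,v3:20,v4:7,v5:45,v6:inf,v7:52,v8:33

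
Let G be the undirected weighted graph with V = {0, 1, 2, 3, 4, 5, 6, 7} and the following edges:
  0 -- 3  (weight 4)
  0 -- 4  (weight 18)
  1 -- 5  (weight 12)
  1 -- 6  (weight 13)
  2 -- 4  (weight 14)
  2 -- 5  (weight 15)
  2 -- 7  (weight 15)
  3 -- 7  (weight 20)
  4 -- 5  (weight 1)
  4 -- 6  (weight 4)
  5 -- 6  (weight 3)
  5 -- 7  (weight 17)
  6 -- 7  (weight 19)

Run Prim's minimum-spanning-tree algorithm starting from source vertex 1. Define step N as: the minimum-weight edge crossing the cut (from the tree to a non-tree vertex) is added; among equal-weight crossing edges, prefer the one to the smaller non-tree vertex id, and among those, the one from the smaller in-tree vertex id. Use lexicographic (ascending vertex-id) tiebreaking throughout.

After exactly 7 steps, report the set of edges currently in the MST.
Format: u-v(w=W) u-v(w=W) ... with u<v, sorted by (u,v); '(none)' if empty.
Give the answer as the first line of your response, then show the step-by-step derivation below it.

0-3(w=4) 0-4(w=18) 1-5(w=12) 2-4(w=14) 2-7(w=15) 4-5(w=1) 5-6(w=3)

step 1: add edge 1-5 (w=12); MST = {1-5(w=12)}
step 2: add edge 4-5 (w=1); MST = {1-5(w=12) 4-5(w=1)}
step 3: add edge 5-6 (w=3); MST = {1-5(w=12) 4-5(w=1) 5-6(w=3)}
step 4: add edge 2-4 (w=14); MST = {1-5(w=12) 2-4(w=14) 4-5(w=1) 5-6(w=3)}
step 5: add edge 2-7 (w=15); MST = {1-5(w=12) 2-4(w=14) 2-7(w=15) 4-5(w=1) 5-6(w=3)}
step 6: add edge 0-4 (w=18); MST = {0-4(w=18) 1-5(w=12) 2-4(w=14) 2-7(w=15) 4-5(w=1) 5-6(w=3)}
step 7: add edge 0-3 (w=4); MST = {0-3(w=4) 0-4(w=18) 1-5(w=12) 2-4(w=14) 2-7(w=15) 4-5(w=1) 5-6(w=3)}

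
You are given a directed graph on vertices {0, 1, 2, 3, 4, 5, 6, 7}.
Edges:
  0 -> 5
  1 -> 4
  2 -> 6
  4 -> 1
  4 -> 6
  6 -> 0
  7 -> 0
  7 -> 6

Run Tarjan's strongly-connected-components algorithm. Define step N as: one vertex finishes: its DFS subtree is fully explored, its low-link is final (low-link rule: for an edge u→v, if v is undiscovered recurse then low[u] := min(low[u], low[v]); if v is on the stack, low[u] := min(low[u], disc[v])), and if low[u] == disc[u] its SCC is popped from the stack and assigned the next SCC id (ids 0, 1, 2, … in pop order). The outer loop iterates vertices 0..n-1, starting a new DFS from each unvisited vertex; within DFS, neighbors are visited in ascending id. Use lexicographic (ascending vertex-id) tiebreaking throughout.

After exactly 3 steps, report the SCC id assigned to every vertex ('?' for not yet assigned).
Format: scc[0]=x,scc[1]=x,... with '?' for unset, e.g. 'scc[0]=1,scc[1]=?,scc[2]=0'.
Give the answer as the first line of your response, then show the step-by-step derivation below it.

scc[0]=1,scc[1]=?,scc[2]=?,scc[3]=?,scc[4]=?,scc[5]=0,scc[6]=2,scc[7]=?

step 1: low=(low[0]=0,low[1]=?,low[2]=?,low[3]=?,low[4]=?,low[5]=1,low[6]=?,low[7]=?); scc=(scc[0]=?,scc[1]=?,scc[2]=?,scc[3]=?,scc[4]=?,scc[5]=0,scc[6]=?,scc[7]=?)
step 2: low=(low[0]=0,low[1]=?,low[2]=?,low[3]=?,low[4]=?,low[5]=1,low[6]=?,low[7]=?); scc=(scc[0]=1,scc[1]=?,scc[2]=?,scc[3]=?,scc[4]=?,scc[5]=0,scc[6]=?,scc[7]=?)
step 3: low=(low[0]=0,low[1]=2,low[2]=?,low[3]=?,low[4]=2,low[5]=1,low[6]=4,low[7]=?); scc=(scc[0]=1,scc[1]=?,scc[2]=?,scc[3]=?,scc[4]=?,scc[5]=0,scc[6]=2,scc[7]=?)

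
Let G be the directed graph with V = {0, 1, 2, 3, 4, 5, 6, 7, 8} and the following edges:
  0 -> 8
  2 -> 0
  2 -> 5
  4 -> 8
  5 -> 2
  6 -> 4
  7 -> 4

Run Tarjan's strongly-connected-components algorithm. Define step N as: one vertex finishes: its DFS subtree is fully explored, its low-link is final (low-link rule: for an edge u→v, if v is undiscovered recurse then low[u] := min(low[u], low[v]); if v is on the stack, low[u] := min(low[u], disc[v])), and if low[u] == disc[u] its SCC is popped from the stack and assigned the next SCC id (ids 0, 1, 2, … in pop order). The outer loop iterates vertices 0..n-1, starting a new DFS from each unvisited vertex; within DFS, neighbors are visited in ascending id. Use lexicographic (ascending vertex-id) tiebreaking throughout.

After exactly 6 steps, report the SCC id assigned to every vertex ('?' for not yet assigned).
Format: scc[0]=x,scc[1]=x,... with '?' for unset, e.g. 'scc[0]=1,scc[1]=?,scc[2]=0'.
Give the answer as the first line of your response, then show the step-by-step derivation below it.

scc[0]=1,scc[1]=2,scc[2]=3,scc[3]=4,scc[4]=?,scc[5]=3,scc[6]=?,scc[7]=?,scc[8]=0

step 1: low=(low[0]=0,low[1]=?,low[2]=?,low[3]=?,low[4]=?,low[5]=?,low[6]=?,low[7]=?,low[8]=1); scc=(scc[0]=?,scc[1]=?,scc[2]=?,scc[3]=?,scc[4]=?,scc[5]=?,scc[6]=?,scc[7]=?,scc[8]=0)
step 2: low=(low[0]=0,low[1]=?,low[2]=?,low[3]=?,low[4]=?,low[5]=?,low[6]=?,low[7]=?,low[8]=1); scc=(scc[0]=1,scc[1]=?,scc[2]=?,scc[3]=?,scc[4]=?,scc[5]=?,scc[6]=?,scc[7]=?,scc[8]=0)
step 3: low=(low[0]=0,low[1]=2,low[2]=?,low[3]=?,low[4]=?,low[5]=?,low[6]=?,low[7]=?,low[8]=1); scc=(scc[0]=1,scc[1]=2,scc[2]=?,scc[3]=?,scc[4]=?,scc[5]=?,scc[6]=?,scc[7]=?,scc[8]=0)
step 4: low=(low[0]=0,low[1]=2,low[2]=3,low[3]=?,low[4]=?,low[5]=3,low[6]=?,low[7]=?,low[8]=1); scc=(scc[0]=1,scc[1]=2,scc[2]=?,scc[3]=?,scc[4]=?,scc[5]=?,scc[6]=?,scc[7]=?,scc[8]=0)
step 5: low=(low[0]=0,low[1]=2,low[2]=3,low[3]=?,low[4]=?,low[5]=3,low[6]=?,low[7]=?,low[8]=1); scc=(scc[0]=1,scc[1]=2,scc[2]=3,scc[3]=?,scc[4]=?,scc[5]=3,scc[6]=?,scc[7]=?,scc[8]=0)
step 6: low=(low[0]=0,low[1]=2,low[2]=3,low[3]=5,low[4]=?,low[5]=3,low[6]=?,low[7]=?,low[8]=1); scc=(scc[0]=1,scc[1]=2,scc[2]=3,scc[3]=4,scc[4]=?,scc[5]=3,scc[6]=?,scc[7]=?,scc[8]=0)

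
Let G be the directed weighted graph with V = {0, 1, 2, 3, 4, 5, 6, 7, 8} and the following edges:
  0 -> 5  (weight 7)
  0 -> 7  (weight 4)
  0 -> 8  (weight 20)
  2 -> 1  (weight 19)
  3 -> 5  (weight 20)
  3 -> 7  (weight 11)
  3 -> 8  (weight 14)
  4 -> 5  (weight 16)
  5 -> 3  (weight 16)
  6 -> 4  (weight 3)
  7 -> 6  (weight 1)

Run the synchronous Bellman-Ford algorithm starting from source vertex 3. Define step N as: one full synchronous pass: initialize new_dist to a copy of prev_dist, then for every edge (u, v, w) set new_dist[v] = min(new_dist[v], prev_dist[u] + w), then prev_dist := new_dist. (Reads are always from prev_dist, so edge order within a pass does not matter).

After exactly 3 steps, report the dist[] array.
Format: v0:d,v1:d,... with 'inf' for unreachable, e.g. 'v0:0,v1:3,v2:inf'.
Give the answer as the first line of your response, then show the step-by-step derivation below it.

v0:inf,v1:inf,v2:inf,v3:0,v4:15,v5:20,v6:12,v7:11,v8:14

step 1: dist = v0:inf,v1:inf,v2:inf,v3:0,v4:inf,v5:20,v6:inf,v7:11,v8:14
step 2: dist = v0:inf,v1:inf,v2:inf,v3:0,v4:inf,v5:20,v6:12,v7:11,v8:14
step 3: dist = v0:inf,v1:inf,v2:inf,v3:0,v4:15,v5:20,v6:12,v7:11,v8:14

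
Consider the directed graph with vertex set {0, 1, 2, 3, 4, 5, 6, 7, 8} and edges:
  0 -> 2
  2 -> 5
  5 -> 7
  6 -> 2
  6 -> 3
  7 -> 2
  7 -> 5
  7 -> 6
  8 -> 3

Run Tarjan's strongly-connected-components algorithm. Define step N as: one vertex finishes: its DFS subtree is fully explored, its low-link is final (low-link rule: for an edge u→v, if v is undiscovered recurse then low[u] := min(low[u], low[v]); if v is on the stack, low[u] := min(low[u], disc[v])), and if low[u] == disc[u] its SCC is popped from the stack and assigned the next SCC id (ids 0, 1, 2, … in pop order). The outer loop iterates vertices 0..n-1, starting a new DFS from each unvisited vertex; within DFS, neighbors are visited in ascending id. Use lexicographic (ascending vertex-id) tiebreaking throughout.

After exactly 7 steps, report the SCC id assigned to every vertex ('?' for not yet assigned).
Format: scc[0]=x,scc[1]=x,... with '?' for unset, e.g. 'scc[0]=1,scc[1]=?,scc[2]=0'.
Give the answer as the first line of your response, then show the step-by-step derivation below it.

scc[0]=2,scc[1]=3,scc[2]=1,scc[3]=0,scc[4]=?,scc[5]=1,scc[6]=1,scc[7]=1,scc[8]=?

step 1: low=(low[0]=0,low[1]=?,low[2]=1,low[3]=5,low[4]=?,low[5]=2,low[6]=1,low[7]=1,low[8]=?); scc=(scc[0]=?,scc[1]=?,scc[2]=?,scc[3]=0,scc[4]=?,scc[5]=?,scc[6]=?,scc[7]=?,scc[8]=?)
step 2: low=(low[0]=0,low[1]=?,low[2]=1,low[3]=5,low[4]=?,low[5]=2,low[6]=1,low[7]=1,low[8]=?); scc=(scc[0]=?,scc[1]=?,scc[2]=?,scc[3]=0,scc[4]=?,scc[5]=?,scc[6]=?,scc[7]=?,scc[8]=?)
step 3: low=(low[0]=0,low[1]=?,low[2]=1,low[3]=5,low[4]=?,low[5]=2,low[6]=1,low[7]=1,low[8]=?); scc=(scc[0]=?,scc[1]=?,scc[2]=?,scc[3]=0,scc[4]=?,scc[5]=?,scc[6]=?,scc[7]=?,scc[8]=?)
step 4: low=(low[0]=0,low[1]=?,low[2]=1,low[3]=5,low[4]=?,low[5]=1,low[6]=1,low[7]=1,low[8]=?); scc=(scc[0]=?,scc[1]=?,scc[2]=?,scc[3]=0,scc[4]=?,scc[5]=?,scc[6]=?,scc[7]=?,scc[8]=?)
step 5: low=(low[0]=0,low[1]=?,low[2]=1,low[3]=5,low[4]=?,low[5]=1,low[6]=1,low[7]=1,low[8]=?); scc=(scc[0]=?,scc[1]=?,scc[2]=1,scc[3]=0,scc[4]=?,scc[5]=1,scc[6]=1,scc[7]=1,scc[8]=?)
step 6: low=(low[0]=0,low[1]=?,low[2]=1,low[3]=5,low[4]=?,low[5]=1,low[6]=1,low[7]=1,low[8]=?); scc=(scc[0]=2,scc[1]=?,scc[2]=1,scc[3]=0,scc[4]=?,scc[5]=1,scc[6]=1,scc[7]=1,scc[8]=?)
step 7: low=(low[0]=0,low[1]=6,low[2]=1,low[3]=5,low[4]=?,low[5]=1,low[6]=1,low[7]=1,low[8]=?); scc=(scc[0]=2,scc[1]=3,scc[2]=1,scc[3]=0,scc[4]=?,scc[5]=1,scc[6]=1,scc[7]=1,scc[8]=?)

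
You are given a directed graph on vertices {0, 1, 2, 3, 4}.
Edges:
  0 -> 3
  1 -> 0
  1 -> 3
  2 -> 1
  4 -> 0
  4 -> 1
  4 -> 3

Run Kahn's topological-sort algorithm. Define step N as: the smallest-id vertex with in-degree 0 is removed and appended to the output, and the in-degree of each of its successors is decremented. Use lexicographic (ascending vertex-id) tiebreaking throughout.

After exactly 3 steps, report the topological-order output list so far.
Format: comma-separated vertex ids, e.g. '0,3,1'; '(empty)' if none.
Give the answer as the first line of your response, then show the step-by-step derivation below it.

2,4,1

step 1: output 2; order=[2]; indeg=(2,1,0,3,0)
step 2: output 4; order=[2,4]; indeg=(1,0,0,2,0)
step 3: output 1; order=[2,4,1]; indeg=(0,0,0,1,0)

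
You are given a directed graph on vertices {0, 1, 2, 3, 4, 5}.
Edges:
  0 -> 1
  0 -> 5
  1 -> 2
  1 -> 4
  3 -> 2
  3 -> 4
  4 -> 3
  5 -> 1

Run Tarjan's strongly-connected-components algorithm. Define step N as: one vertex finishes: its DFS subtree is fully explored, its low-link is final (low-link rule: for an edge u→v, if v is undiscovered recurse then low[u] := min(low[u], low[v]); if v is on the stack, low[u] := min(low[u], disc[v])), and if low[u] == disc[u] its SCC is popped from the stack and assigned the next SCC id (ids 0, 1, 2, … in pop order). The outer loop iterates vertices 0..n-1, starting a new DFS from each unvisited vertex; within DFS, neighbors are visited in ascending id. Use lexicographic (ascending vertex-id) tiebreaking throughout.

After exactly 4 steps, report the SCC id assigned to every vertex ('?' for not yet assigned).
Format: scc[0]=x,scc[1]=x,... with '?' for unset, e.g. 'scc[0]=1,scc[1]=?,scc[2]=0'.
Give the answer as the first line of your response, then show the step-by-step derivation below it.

scc[0]=?,scc[1]=2,scc[2]=0,scc[3]=1,scc[4]=1,scc[5]=?

step 1: low=(low[0]=0,low[1]=1,low[2]=2,low[3]=?,low[4]=?,low[5]=?); scc=(scc[0]=?,scc[1]=?,scc[2]=0,scc[3]=?,scc[4]=?,scc[5]=?)
step 2: low=(low[0]=0,low[1]=1,low[2]=2,low[3]=3,low[4]=3,low[5]=?); scc=(scc[0]=?,scc[1]=?,scc[2]=0,scc[3]=?,scc[4]=?,scc[5]=?)
step 3: low=(low[0]=0,low[1]=1,low[2]=2,low[3]=3,low[4]=3,low[5]=?); scc=(scc[0]=?,scc[1]=?,scc[2]=0,scc[3]=1,scc[4]=1,scc[5]=?)
step 4: low=(low[0]=0,low[1]=1,low[2]=2,low[3]=3,low[4]=3,low[5]=?); scc=(scc[0]=?,scc[1]=2,scc[2]=0,scc[3]=1,scc[4]=1,scc[5]=?)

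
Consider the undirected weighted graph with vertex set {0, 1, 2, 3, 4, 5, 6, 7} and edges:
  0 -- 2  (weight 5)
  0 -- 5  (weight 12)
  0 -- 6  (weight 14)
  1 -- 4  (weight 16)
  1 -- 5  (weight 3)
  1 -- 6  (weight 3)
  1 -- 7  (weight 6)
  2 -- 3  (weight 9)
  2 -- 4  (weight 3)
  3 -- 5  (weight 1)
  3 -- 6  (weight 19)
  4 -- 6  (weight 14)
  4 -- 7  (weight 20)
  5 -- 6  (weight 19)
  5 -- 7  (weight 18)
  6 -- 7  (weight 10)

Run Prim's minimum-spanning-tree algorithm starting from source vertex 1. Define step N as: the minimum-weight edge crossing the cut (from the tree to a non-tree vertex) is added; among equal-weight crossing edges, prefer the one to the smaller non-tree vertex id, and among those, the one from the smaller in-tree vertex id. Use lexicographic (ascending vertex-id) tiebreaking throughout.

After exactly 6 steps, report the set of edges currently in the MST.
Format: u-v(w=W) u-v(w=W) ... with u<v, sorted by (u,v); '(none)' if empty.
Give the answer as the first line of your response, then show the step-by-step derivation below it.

1-5(w=3) 1-6(w=3) 1-7(w=6) 2-3(w=9) 2-4(w=3) 3-5(w=1)

step 1: add edge 1-5 (w=3); MST = {1-5(w=3)}
step 2: add edge 3-5 (w=1); MST = {1-5(w=3) 3-5(w=1)}
step 3: add edge 1-6 (w=3); MST = {1-5(w=3) 1-6(w=3) 3-5(w=1)}
step 4: add edge 1-7 (w=6); MST = {1-5(w=3) 1-6(w=3) 1-7(w=6) 3-5(w=1)}
step 5: add edge 2-3 (w=9); MST = {1-5(w=3) 1-6(w=3) 1-7(w=6) 2-3(w=9) 3-5(w=1)}
step 6: add edge 2-4 (w=3); MST = {1-5(w=3) 1-6(w=3) 1-7(w=6) 2-3(w=9) 2-4(w=3) 3-5(w=1)}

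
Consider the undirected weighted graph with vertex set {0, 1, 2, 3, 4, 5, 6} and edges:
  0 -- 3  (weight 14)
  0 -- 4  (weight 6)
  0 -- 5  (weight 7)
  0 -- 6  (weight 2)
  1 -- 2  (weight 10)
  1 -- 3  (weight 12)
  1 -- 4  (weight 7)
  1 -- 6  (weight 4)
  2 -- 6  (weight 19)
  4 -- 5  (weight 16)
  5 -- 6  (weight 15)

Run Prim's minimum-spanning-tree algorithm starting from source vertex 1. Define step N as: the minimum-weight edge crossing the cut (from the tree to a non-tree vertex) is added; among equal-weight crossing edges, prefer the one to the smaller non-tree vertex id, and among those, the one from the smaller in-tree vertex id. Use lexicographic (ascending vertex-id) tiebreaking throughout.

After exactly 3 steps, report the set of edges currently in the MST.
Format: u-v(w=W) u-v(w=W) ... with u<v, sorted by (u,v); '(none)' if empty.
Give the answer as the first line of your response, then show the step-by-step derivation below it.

0-4(w=6) 0-6(w=2) 1-6(w=4)

step 1: add edge 1-6 (w=4); MST = {1-6(w=4)}
step 2: add edge 0-6 (w=2); MST = {0-6(w=2) 1-6(w=4)}
step 3: add edge 0-4 (w=6); MST = {0-4(w=6) 0-6(w=2) 1-6(w=4)}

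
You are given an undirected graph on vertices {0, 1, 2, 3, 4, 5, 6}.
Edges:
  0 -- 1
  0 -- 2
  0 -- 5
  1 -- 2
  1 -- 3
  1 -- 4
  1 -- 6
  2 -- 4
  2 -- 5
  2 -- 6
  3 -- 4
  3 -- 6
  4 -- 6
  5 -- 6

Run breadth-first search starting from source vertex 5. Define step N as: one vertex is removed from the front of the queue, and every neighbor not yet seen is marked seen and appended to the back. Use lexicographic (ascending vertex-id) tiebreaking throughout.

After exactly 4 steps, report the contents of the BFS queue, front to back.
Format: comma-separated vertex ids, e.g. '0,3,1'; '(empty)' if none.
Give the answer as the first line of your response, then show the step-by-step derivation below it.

1,4,3

step 1: dequeue 5; queue=[0,2,6]; order=5
step 2: dequeue 0; queue=[2,6,1]; order=5,0
step 3: dequeue 2; queue=[6,1,4]; order=5,0,2
step 4: dequeue 6; queue=[1,4,3]; order=5,0,2,6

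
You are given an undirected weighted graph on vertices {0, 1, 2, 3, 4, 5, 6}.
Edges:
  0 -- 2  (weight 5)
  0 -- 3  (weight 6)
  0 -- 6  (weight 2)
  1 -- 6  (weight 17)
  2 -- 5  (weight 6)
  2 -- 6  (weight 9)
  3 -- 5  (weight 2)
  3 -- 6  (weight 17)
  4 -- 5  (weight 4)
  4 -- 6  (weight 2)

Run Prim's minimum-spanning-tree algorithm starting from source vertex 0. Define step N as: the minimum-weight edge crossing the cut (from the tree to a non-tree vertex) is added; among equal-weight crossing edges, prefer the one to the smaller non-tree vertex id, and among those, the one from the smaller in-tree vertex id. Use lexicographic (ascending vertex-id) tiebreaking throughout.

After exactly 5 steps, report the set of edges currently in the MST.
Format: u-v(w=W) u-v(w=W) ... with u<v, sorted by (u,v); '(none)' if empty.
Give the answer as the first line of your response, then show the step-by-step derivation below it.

0-2(w=5) 0-6(w=2) 3-5(w=2) 4-5(w=4) 4-6(w=2)

step 1: add edge 0-6 (w=2); MST = {0-6(w=2)}
step 2: add edge 4-6 (w=2); MST = {0-6(w=2) 4-6(w=2)}
step 3: add edge 4-5 (w=4); MST = {0-6(w=2) 4-5(w=4) 4-6(w=2)}
step 4: add edge 3-5 (w=2); MST = {0-6(w=2) 3-5(w=2) 4-5(w=4) 4-6(w=2)}
step 5: add edge 0-2 (w=5); MST = {0-2(w=5) 0-6(w=2) 3-5(w=2) 4-5(w=4) 4-6(w=2)}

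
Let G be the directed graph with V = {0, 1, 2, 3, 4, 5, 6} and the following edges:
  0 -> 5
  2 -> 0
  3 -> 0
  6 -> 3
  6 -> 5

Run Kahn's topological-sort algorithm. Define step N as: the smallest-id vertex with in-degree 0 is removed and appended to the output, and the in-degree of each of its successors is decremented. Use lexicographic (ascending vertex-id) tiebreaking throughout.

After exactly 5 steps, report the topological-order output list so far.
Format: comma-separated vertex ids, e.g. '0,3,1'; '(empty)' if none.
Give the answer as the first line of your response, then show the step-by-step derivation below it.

1,2,4,6,3

step 1: output 1; order=[1]; indeg=(2,0,0,1,0,2,0)
step 2: output 2; order=[1,2]; indeg=(1,0,0,1,0,2,0)
step 3: output 4; order=[1,2,4]; indeg=(1,0,0,1,0,2,0)
step 4: output 6; order=[1,2,4,6]; indeg=(1,0,0,0,0,1,0)
step 5: output 3; order=[1,2,4,6,3]; indeg=(0,0,0,0,0,1,0)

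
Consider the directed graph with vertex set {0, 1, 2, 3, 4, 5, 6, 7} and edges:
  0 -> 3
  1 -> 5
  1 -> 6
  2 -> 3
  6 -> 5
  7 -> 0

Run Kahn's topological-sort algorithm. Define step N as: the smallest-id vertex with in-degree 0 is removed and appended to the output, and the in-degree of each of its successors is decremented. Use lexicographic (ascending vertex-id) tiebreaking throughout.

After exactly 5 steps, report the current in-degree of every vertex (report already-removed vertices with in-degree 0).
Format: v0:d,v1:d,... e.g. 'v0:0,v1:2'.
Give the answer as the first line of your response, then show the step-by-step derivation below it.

v0:1,v1:0,v2:0,v3:1,v4:0,v5:0,v6:0,v7:0

step 1: output 1; order=[1]; indeg=(1,0,0,2,0,1,0,0)
step 2: output 2; order=[1,2]; indeg=(1,0,0,1,0,1,0,0)
step 3: output 4; order=[1,2,4]; indeg=(1,0,0,1,0,1,0,0)
step 4: output 6; order=[1,2,4,6]; indeg=(1,0,0,1,0,0,0,0)
step 5: output 5; order=[1,2,4,6,5]; indeg=(1,0,0,1,0,0,0,0)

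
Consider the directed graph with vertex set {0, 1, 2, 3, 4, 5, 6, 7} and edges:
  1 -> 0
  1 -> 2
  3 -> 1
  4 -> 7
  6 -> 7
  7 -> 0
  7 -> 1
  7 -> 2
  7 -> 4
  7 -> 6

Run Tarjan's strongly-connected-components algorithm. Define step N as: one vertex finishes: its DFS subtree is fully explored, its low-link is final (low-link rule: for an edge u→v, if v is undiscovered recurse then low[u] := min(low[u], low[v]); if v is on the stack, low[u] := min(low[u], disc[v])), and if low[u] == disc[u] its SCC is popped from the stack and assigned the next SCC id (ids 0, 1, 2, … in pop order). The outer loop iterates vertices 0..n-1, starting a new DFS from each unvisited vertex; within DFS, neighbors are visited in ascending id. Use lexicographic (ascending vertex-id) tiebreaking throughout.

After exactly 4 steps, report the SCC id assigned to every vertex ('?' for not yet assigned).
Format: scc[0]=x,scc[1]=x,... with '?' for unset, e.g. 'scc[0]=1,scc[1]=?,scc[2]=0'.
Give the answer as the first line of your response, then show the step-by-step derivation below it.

scc[0]=0,scc[1]=2,scc[2]=1,scc[3]=3,scc[4]=?,scc[5]=?,scc[6]=?,scc[7]=?

step 1: low=(low[0]=0,low[1]=?,low[2]=?,low[3]=?,low[4]=?,low[5]=?,low[6]=?,low[7]=?); scc=(scc[0]=0,scc[1]=?,scc[2]=?,scc[3]=?,scc[4]=?,scc[5]=?,scc[6]=?,scc[7]=?)
step 2: low=(low[0]=0,low[1]=1,low[2]=2,low[3]=?,low[4]=?,low[5]=?,low[6]=?,low[7]=?); scc=(scc[0]=0,scc[1]=?,scc[2]=1,scc[3]=?,scc[4]=?,scc[5]=?,scc[6]=?,scc[7]=?)
step 3: low=(low[0]=0,low[1]=1,low[2]=2,low[3]=?,low[4]=?,low[5]=?,low[6]=?,low[7]=?); scc=(scc[0]=0,scc[1]=2,scc[2]=1,scc[3]=?,scc[4]=?,scc[5]=?,scc[6]=?,scc[7]=?)
step 4: low=(low[0]=0,low[1]=1,low[2]=2,low[3]=3,low[4]=?,low[5]=?,low[6]=?,low[7]=?); scc=(scc[0]=0,scc[1]=2,scc[2]=1,scc[3]=3,scc[4]=?,scc[5]=?,scc[6]=?,scc[7]=?)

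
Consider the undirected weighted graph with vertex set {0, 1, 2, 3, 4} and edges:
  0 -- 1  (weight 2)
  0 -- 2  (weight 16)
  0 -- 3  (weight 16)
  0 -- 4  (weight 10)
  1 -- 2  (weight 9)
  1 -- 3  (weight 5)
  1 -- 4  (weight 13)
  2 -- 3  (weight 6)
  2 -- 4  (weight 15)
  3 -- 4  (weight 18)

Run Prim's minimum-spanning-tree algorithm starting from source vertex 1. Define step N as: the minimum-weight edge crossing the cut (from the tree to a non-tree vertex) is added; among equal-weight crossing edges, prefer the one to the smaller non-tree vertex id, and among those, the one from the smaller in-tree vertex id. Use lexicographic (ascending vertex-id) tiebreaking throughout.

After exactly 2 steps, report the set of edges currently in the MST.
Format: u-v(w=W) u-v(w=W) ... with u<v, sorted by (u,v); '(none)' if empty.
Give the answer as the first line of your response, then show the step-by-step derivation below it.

0-1(w=2) 1-3(w=5)

step 1: add edge 0-1 (w=2); MST = {0-1(w=2)}
step 2: add edge 1-3 (w=5); MST = {0-1(w=2) 1-3(w=5)}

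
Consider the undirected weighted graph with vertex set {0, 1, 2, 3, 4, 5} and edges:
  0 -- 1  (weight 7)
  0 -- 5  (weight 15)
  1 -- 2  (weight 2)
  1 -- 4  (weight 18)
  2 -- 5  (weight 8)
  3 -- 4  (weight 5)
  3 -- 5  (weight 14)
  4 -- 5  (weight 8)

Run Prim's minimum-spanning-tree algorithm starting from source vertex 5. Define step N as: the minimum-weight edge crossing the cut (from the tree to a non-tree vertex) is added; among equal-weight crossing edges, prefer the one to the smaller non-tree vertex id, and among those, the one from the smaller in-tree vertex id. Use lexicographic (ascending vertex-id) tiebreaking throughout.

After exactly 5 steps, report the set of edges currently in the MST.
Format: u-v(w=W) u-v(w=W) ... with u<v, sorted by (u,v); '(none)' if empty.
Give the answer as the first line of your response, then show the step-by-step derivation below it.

0-1(w=7) 1-2(w=2) 2-5(w=8) 3-4(w=5) 4-5(w=8)

step 1: add edge 2-5 (w=8); MST = {2-5(w=8)}
step 2: add edge 1-2 (w=2); MST = {1-2(w=2) 2-5(w=8)}
step 3: add edge 0-1 (w=7); MST = {0-1(w=7) 1-2(w=2) 2-5(w=8)}
step 4: add edge 4-5 (w=8); MST = {0-1(w=7) 1-2(w=2) 2-5(w=8) 4-5(w=8)}
step 5: add edge 3-4 (w=5); MST = {0-1(w=7) 1-2(w=2) 2-5(w=8) 3-4(w=5) 4-5(w=8)}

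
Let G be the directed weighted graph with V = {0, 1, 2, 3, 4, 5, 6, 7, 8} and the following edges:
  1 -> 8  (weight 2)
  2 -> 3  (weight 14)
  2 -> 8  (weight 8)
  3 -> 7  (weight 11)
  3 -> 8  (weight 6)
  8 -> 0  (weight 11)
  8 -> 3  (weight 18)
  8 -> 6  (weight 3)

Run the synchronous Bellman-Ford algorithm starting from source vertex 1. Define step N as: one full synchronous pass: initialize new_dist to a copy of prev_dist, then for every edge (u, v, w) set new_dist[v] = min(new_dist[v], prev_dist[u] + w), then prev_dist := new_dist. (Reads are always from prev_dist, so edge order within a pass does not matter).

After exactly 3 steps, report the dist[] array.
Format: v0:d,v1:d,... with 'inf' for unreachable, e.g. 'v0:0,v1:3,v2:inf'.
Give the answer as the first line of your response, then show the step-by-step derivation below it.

v0:13,v1:0,v2:inf,v3:20,v4:inf,v5:inf,v6:5,v7:31,v8:2

step 1: dist = v0:inf,v1:0,v2:inf,v3:inf,v4:inf,v5:inf,v6:inf,v7:inf,v8:2
step 2: dist = v0:13,v1:0,v2:inf,v3:20,v4:inf,v5:inf,v6:5,v7:inf,v8:2
step 3: dist = v0:13,v1:0,v2:inf,v3:20,v4:inf,v5:inf,v6:5,v7:31,v8:2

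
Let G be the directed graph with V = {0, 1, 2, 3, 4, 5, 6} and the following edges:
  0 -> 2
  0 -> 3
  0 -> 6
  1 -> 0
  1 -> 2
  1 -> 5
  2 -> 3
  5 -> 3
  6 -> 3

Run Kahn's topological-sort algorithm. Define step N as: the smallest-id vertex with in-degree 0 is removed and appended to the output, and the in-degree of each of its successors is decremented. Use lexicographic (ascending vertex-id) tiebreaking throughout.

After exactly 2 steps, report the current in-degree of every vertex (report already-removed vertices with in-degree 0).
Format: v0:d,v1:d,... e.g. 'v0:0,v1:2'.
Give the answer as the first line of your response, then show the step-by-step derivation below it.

v0:0,v1:0,v2:0,v3:3,v4:0,v5:0,v6:0

step 1: output 1; order=[1]; indeg=(0,0,1,4,0,0,1)
step 2: output 0; order=[1,0]; indeg=(0,0,0,3,0,0,0)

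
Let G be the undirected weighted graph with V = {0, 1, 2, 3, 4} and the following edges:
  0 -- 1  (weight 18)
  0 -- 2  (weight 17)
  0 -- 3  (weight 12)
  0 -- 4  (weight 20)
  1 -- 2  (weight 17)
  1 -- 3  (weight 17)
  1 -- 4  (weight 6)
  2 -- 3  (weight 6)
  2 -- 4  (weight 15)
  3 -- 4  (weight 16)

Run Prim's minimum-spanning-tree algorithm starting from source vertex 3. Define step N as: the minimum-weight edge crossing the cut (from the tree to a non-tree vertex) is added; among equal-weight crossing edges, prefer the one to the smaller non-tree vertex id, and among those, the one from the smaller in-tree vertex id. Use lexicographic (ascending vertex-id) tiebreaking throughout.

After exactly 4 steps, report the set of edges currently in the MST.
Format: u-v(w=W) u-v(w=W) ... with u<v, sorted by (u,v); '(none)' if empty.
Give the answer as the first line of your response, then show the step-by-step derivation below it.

0-3(w=12) 1-4(w=6) 2-3(w=6) 2-4(w=15)

step 1: add edge 2-3 (w=6); MST = {2-3(w=6)}
step 2: add edge 0-3 (w=12); MST = {0-3(w=12) 2-3(w=6)}
step 3: add edge 2-4 (w=15); MST = {0-3(w=12) 2-3(w=6) 2-4(w=15)}
step 4: add edge 1-4 (w=6); MST = {0-3(w=12) 1-4(w=6) 2-3(w=6) 2-4(w=15)}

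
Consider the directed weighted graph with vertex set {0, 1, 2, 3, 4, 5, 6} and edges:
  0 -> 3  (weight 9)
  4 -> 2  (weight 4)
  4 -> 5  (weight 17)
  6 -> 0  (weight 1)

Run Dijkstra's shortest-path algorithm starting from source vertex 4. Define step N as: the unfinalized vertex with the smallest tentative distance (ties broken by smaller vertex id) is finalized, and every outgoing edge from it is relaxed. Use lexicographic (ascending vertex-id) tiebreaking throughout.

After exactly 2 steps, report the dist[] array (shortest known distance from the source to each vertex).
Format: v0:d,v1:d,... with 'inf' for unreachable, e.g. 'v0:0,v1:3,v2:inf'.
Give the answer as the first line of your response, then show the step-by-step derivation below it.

v0:inf,v1:inf,v2:4,v3:inf,v4:0,v5:17,v6:inf

step 1: dist = v0:inf,v1:inf,v2:4,v3:inf,v4:0,v5:17,v6:inf
step 2: dist = v0:inf,v1:inf,v2:4,v3:inf,v4:0,v5:17,v6:inf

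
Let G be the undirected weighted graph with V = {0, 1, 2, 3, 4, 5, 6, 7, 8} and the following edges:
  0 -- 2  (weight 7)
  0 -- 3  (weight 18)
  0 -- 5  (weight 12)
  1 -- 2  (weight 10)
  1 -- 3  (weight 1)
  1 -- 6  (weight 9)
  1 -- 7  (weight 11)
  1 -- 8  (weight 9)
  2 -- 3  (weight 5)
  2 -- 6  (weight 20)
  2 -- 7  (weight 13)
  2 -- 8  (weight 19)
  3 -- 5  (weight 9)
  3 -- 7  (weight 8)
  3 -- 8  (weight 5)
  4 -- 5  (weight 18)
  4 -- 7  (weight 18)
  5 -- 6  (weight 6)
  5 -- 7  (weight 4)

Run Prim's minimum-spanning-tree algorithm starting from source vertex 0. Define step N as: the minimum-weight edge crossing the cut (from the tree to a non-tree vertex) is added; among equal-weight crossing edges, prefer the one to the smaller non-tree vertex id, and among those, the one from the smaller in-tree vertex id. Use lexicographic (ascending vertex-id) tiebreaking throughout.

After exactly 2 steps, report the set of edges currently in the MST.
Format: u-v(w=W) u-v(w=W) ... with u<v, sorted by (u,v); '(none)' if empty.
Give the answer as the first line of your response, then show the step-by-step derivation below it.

0-2(w=7) 2-3(w=5)

step 1: add edge 0-2 (w=7); MST = {0-2(w=7)}
step 2: add edge 2-3 (w=5); MST = {0-2(w=7) 2-3(w=5)}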